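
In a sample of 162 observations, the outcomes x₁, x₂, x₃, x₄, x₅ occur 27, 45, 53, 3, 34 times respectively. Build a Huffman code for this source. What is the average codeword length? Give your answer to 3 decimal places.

2.185 bits/symbol

Probabilities are the counts divided by 162.
Repeatedly combine the two least-probable nodes; the expected code length is the sum of the merged weights.
merge 1/54 + 1/6 → 5/27
merge 5/27 + 17/81 → 32/81
merge 5/18 + 53/162 → 49/81
merge 32/81 + 49/81 → 1
L = 5/27 + 32/81 + 49/81 + 1 = 59/27 ≈ 2.185 bits/symbol.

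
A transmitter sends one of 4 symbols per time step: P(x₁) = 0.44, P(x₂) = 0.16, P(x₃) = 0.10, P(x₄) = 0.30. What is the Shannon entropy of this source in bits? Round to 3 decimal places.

1.797 bits

H = −Σ pᵢ log₂ pᵢ.
−0.44·log₂(0.44) = 0.5211
−0.16·log₂(0.16) = 0.4230
−0.10·log₂(0.10) = 0.3322
−0.30·log₂(0.30) = 0.5211
Sum ≈ 1.7974 → 1.797 bits.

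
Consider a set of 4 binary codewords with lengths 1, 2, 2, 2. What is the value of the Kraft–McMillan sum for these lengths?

1.25

With common denominator 2^2 = 4: Σ 2^(−ℓᵢ) = 2/4 + 1/4 + 1/4 + 1/4 = 5/4 = 1.25.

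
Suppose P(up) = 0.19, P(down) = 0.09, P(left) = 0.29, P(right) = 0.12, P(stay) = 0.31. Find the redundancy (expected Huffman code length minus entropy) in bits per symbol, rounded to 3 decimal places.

0.033 bits

Entropy H = −Σ p log₂ p ≈ 2.1766 bits.
Huffman merges: 9/100+3/25→21/100; 19/100+21/100→2/5; 29/100+31/100→3/5; 2/5+3/5→1. L = 221/100 ≈ 2.2100.
L − H = 2.2100 − 2.1766 = 0.033 bits.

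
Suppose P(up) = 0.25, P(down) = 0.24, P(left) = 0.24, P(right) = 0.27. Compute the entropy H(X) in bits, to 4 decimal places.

H = −Σ pᵢ log₂ pᵢ.
−0.25·log₂(0.25) = 0.5000
−0.24·log₂(0.24) = 0.4941
−0.24·log₂(0.24) = 0.4941
−0.27·log₂(0.27) = 0.5100
Sum ≈ 1.9983 → 1.9983 bits.

1.9983 bits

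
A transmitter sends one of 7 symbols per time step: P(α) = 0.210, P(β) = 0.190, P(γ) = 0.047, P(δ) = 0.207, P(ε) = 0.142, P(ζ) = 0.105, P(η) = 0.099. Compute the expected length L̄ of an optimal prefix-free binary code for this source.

2.729 bits/symbol

Repeatedly combine the two least-probable nodes; the expected code length is the sum of the merged weights.
merge 47/1000 + 99/1000 → 73/500
merge 21/200 + 71/500 → 247/1000
merge 73/500 + 19/100 → 42/125
merge 207/1000 + 21/100 → 417/1000
merge 247/1000 + 42/125 → 583/1000
merge 417/1000 + 583/1000 → 1
L = 73/500 + 247/1000 + 42/125 + 417/1000 + 583/1000 + 1 = 2729/1000 = 2.729 bits/symbol.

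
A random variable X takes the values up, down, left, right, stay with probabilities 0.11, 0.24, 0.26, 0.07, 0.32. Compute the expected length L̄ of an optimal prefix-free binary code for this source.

Repeatedly combine the two least-probable nodes; the expected code length is the sum of the merged weights.
merge 7/100 + 11/100 → 9/50
merge 9/50 + 6/25 → 21/50
merge 13/50 + 8/25 → 29/50
merge 21/50 + 29/50 → 1
L = 9/50 + 21/50 + 29/50 + 1 = 109/50 = 2.18 bits/symbol.

2.18 bits/symbol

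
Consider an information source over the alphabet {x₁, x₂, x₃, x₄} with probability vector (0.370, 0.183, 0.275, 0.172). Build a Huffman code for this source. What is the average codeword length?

1.985 bits/symbol

Repeatedly combine the two least-probable nodes; the expected code length is the sum of the merged weights.
merge 43/250 + 183/1000 → 71/200
merge 11/40 + 71/200 → 63/100
merge 37/100 + 63/100 → 1
L = 71/200 + 63/100 + 1 = 397/200 = 1.985 bits/symbol.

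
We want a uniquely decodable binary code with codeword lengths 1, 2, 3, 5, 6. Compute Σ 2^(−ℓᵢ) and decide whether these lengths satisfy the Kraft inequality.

With common denominator 2^6 = 64: Σ 2^(−ℓᵢ) = 32/64 + 16/64 + 8/64 + 2/64 + 1/64 = 59/64 = 0.921875.
Kraft's inequality requires Σ ≤ 1; here Σ = 0.921875 ≤ 1, so such a prefix code exists.

0.921875; yes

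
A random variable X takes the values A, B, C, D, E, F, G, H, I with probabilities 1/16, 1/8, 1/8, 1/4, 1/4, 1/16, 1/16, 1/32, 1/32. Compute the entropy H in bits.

2.8125 bits

Each probability is a power of 1/2, so log₂(1/p) is an integer.
H = Σ p·log₂(1/p) = 1/16·4 + 1/8·3 + 1/8·3 + 1/4·2 + 1/4·2 + 1/16·4 + 1/16·4 + 1/32·5 + 1/32·5 = 2.8125 bits.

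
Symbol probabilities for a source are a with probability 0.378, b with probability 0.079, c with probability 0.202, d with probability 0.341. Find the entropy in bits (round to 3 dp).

1.815 bits

H = −Σ pᵢ log₂ pᵢ.
−0.378·log₂(0.378) = 0.5305
−0.079·log₂(0.079) = 0.2893
−0.202·log₂(0.202) = 0.4661
−0.341·log₂(0.341) = 0.5293
Sum ≈ 1.8153 → 1.815 bits.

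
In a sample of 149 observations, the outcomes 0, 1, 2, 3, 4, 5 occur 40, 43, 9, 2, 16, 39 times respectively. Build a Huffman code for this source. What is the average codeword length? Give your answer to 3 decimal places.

Probabilities are the counts divided by 149.
Repeatedly combine the two least-probable nodes; the expected code length is the sum of the merged weights.
merge 2/149 + 9/149 → 11/149
merge 11/149 + 16/149 → 27/149
merge 27/149 + 39/149 → 66/149
merge 40/149 + 43/149 → 83/149
merge 66/149 + 83/149 → 1
L = 11/149 + 27/149 + 66/149 + 83/149 + 1 = 336/149 ≈ 2.255 bits/symbol.

2.255 bits/symbol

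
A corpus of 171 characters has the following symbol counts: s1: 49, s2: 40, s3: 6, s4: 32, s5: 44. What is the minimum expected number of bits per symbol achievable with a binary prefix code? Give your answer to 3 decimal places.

Probabilities are the counts divided by 171.
Repeatedly combine the two least-probable nodes; the expected code length is the sum of the merged weights.
merge 2/57 + 32/171 → 2/9
merge 2/9 + 40/171 → 26/57
merge 44/171 + 49/171 → 31/57
merge 26/57 + 31/57 → 1
L = 2/9 + 26/57 + 31/57 + 1 = 20/9 ≈ 2.222 bits/symbol.

2.222 bits/symbol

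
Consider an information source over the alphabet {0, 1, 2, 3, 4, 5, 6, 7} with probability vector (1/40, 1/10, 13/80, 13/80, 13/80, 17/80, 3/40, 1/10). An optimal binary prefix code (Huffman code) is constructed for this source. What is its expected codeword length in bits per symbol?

2.8875 bits/symbol

Repeatedly combine the two least-probable nodes; the expected code length is the sum of the merged weights.
merge 1/40 + 3/40 → 1/10
merge 1/10 + 1/10 → 1/5
merge 1/10 + 13/80 → 21/80
merge 13/80 + 13/80 → 13/40
merge 1/5 + 17/80 → 33/80
merge 21/80 + 13/40 → 47/80
merge 33/80 + 47/80 → 1
L = 1/10 + 1/5 + 21/80 + 13/40 + 33/80 + 47/80 + 1 = 231/80 = 2.8875 bits/symbol.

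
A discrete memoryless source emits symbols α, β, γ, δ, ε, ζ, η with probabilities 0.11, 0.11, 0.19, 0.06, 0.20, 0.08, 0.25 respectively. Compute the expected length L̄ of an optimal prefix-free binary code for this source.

Repeatedly combine the two least-probable nodes; the expected code length is the sum of the merged weights.
merge 3/50 + 2/25 → 7/50
merge 11/100 + 11/100 → 11/50
merge 7/50 + 19/100 → 33/100
merge 1/5 + 11/50 → 21/50
merge 1/4 + 33/100 → 29/50
merge 21/50 + 29/50 → 1
L = 7/50 + 11/50 + 33/100 + 21/50 + 29/50 + 1 = 269/100 = 2.69 bits/symbol.

2.69 bits/symbol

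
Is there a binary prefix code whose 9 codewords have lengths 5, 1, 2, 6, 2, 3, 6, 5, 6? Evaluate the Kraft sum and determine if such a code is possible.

1.234375; no

With common denominator 2^6 = 64: Σ 2^(−ℓᵢ) = 2/64 + 32/64 + 16/64 + 1/64 + 16/64 + 8/64 + 1/64 + 2/64 + 1/64 = 79/64 = 1.234375.
Kraft's inequality requires Σ ≤ 1; here Σ = 1.234375 > 1, so no such prefix code exists.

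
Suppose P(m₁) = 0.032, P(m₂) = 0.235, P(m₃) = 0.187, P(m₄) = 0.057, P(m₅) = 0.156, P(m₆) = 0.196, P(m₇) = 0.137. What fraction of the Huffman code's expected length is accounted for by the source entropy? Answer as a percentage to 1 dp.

98.2%

Entropy H = −Σ p log₂ p ≈ 2.6096 bits.
Huffman merges: 4/125+57/1000→89/1000; 89/1000+137/1000→113/500; 39/250+187/1000→343/1000; 49/250+113/500→211/500; 47/200+343/1000→289/500; 211/500+289/500→1. L = 1329/500 ≈ 2.6580.
Efficiency = H/L = 2.6096/2.6580 = 98.2%.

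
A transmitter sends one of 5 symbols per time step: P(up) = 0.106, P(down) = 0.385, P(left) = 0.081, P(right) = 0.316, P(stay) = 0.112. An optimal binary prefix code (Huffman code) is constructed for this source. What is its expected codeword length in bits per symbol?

2.101 bits/symbol

Repeatedly combine the two least-probable nodes; the expected code length is the sum of the merged weights.
merge 81/1000 + 53/500 → 187/1000
merge 14/125 + 187/1000 → 299/1000
merge 299/1000 + 79/250 → 123/200
merge 77/200 + 123/200 → 1
L = 187/1000 + 299/1000 + 123/200 + 1 = 2101/1000 = 2.101 bits/symbol.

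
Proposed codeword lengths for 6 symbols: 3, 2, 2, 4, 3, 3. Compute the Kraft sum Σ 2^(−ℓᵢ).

0.9375

With common denominator 2^4 = 16: Σ 2^(−ℓᵢ) = 2/16 + 4/16 + 4/16 + 1/16 + 2/16 + 2/16 = 15/16 = 0.9375.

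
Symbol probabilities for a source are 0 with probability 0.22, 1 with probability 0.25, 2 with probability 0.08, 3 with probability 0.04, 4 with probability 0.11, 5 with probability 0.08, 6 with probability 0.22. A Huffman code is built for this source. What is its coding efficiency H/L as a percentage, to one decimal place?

Entropy H = −Σ p log₂ p ≈ 2.5802 bits.
Huffman merges: 1/25+2/25→3/25; 2/25+11/100→19/100; 3/25+19/100→31/100; 11/50+11/50→11/25; 1/4+31/100→14/25; 11/25+14/25→1. L = 131/50 ≈ 2.6200.
Efficiency = H/L = 2.5802/2.6200 = 98.5%.

98.5%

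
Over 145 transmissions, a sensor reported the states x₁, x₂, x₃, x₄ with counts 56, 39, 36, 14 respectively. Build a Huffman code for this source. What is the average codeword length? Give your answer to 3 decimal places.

Probabilities are the counts divided by 145.
Repeatedly combine the two least-probable nodes; the expected code length is the sum of the merged weights.
merge 14/145 + 36/145 → 10/29
merge 39/145 + 10/29 → 89/145
merge 56/145 + 89/145 → 1
L = 10/29 + 89/145 + 1 = 284/145 ≈ 1.959 bits/symbol.

1.959 bits/symbol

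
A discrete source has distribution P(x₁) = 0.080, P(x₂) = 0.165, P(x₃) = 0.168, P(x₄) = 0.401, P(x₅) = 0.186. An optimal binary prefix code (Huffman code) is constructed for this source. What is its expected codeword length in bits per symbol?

2.198 bits/symbol

Repeatedly combine the two least-probable nodes; the expected code length is the sum of the merged weights.
merge 2/25 + 33/200 → 49/200
merge 21/125 + 93/500 → 177/500
merge 49/200 + 177/500 → 599/1000
merge 401/1000 + 599/1000 → 1
L = 49/200 + 177/500 + 599/1000 + 1 = 1099/500 = 2.198 bits/symbol.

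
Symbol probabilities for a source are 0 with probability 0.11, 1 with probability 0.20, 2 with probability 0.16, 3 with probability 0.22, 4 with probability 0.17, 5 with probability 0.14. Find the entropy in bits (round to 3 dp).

2.550 bits

H = −Σ pᵢ log₂ pᵢ.
−0.11·log₂(0.11) = 0.3503
−0.20·log₂(0.20) = 0.4644
−0.16·log₂(0.16) = 0.4230
−0.22·log₂(0.22) = 0.4806
−0.17·log₂(0.17) = 0.4346
−0.14·log₂(0.14) = 0.3971
Sum ≈ 2.5500 → 2.550 bits.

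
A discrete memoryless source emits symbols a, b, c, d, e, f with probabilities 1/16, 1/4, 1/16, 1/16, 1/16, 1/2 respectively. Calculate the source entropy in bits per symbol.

Each probability is a power of 1/2, so log₂(1/p) is an integer.
H = Σ p·log₂(1/p) = 1/16·4 + 1/4·2 + 1/16·4 + 1/16·4 + 1/16·4 + 1/2·1 = 2 bits.

2 bits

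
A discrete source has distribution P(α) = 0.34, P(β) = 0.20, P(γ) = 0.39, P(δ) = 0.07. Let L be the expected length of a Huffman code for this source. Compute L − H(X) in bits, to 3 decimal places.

0.088 bits

Entropy H = −Σ p log₂ p ≈ 1.7919 bits.
Huffman merges: 7/100+1/5→27/100; 27/100+17/50→61/100; 39/100+61/100→1. L = 47/25 ≈ 1.8800.
L − H = 1.8800 − 1.7919 = 0.088 bits.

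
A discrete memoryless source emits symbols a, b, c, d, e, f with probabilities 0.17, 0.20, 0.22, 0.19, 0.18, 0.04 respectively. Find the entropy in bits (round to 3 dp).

H = −Σ pᵢ log₂ pᵢ.
−0.17·log₂(0.17) = 0.4346
−0.20·log₂(0.20) = 0.4644
−0.22·log₂(0.22) = 0.4806
−0.19·log₂(0.19) = 0.4552
−0.18·log₂(0.18) = 0.4453
−0.04·log₂(0.04) = 0.1858
Sum ≈ 2.4658 → 2.466 bits.

2.466 bits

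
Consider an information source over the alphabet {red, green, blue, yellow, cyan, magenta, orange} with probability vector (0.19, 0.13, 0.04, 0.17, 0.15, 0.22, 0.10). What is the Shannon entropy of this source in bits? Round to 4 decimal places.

H = −Σ pᵢ log₂ pᵢ.
−0.19·log₂(0.19) = 0.4552
−0.13·log₂(0.13) = 0.3826
−0.04·log₂(0.04) = 0.1858
−0.17·log₂(0.17) = 0.4346
−0.15·log₂(0.15) = 0.4105
−0.22·log₂(0.22) = 0.4806
−0.10·log₂(0.10) = 0.3322
Sum ≈ 2.6815 → 2.6815 bits.

2.6815 bits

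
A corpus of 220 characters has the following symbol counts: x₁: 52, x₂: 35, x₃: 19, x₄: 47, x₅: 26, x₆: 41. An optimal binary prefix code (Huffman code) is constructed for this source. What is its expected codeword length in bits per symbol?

Probabilities are the counts divided by 220.
Repeatedly combine the two least-probable nodes; the expected code length is the sum of the merged weights.
merge 19/220 + 13/110 → 9/44
merge 7/44 + 41/220 → 19/55
merge 9/44 + 47/220 → 23/55
merge 13/55 + 19/55 → 32/55
merge 23/55 + 32/55 → 1
L = 9/44 + 19/55 + 23/55 + 32/55 + 1 = 51/20 = 2.55 bits/symbol.

2.55 bits/symbol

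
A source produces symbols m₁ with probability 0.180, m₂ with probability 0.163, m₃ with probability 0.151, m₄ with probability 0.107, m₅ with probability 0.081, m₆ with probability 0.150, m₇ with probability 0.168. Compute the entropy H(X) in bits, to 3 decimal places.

2.765 bits

H = −Σ pᵢ log₂ pᵢ.
−0.180·log₂(0.180) = 0.4453
−0.163·log₂(0.163) = 0.4266
−0.151·log₂(0.151) = 0.4118
−0.107·log₂(0.107) = 0.3450
−0.081·log₂(0.081) = 0.2937
−0.150·log₂(0.150) = 0.4105
−0.168·log₂(0.168) = 0.4323
Sum ≈ 2.7653 → 2.765 bits.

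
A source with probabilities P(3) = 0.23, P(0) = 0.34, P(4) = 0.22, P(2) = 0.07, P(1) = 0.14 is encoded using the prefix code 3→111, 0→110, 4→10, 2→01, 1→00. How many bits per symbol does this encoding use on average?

L̄ = Σ pᵢ·ℓᵢ = 0.23·3 + 0.34·3 + 0.22·2 + 0.07·2 + 0.14·2 = 2.57 bits/symbol.

2.57 bits/symbol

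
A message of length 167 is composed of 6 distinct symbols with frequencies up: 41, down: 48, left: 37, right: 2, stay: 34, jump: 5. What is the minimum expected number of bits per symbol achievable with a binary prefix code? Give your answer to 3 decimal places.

2.287 bits/symbol

Probabilities are the counts divided by 167.
Repeatedly combine the two least-probable nodes; the expected code length is the sum of the merged weights.
merge 2/167 + 5/167 → 7/167
merge 7/167 + 34/167 → 41/167
merge 37/167 + 41/167 → 78/167
merge 41/167 + 48/167 → 89/167
merge 78/167 + 89/167 → 1
L = 7/167 + 41/167 + 78/167 + 89/167 + 1 = 382/167 ≈ 2.287 bits/symbol.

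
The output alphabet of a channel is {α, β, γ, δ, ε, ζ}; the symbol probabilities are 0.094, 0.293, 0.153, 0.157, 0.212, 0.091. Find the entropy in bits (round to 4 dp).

H = −Σ pᵢ log₂ pᵢ.
−0.094·log₂(0.094) = 0.3207
−0.293·log₂(0.293) = 0.5189
−0.153·log₂(0.153) = 0.4144
−0.157·log₂(0.157) = 0.4194
−0.212·log₂(0.212) = 0.4744
−0.091·log₂(0.091) = 0.3147
Sum ≈ 2.4624 → 2.4624 bits.

2.4624 bits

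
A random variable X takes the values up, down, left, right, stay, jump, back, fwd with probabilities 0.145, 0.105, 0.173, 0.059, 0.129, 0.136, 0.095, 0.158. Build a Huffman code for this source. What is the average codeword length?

2.981 bits/symbol

Repeatedly combine the two least-probable nodes; the expected code length is the sum of the merged weights.
merge 59/1000 + 19/200 → 77/500
merge 21/200 + 129/1000 → 117/500
merge 17/125 + 29/200 → 281/1000
merge 77/500 + 79/500 → 39/125
merge 173/1000 + 117/500 → 407/1000
merge 281/1000 + 39/125 → 593/1000
merge 407/1000 + 593/1000 → 1
L = 77/500 + 117/500 + 281/1000 + 39/125 + 407/1000 + 593/1000 + 1 = 2981/1000 = 2.981 bits/symbol.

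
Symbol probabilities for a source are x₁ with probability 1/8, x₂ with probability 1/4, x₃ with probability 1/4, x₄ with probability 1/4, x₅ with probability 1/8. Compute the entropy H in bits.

Each probability is a power of 1/2, so log₂(1/p) is an integer.
H = Σ p·log₂(1/p) = 1/8·3 + 1/4·2 + 1/4·2 + 1/4·2 + 1/8·3 = 2.25 bits.

2.25 bits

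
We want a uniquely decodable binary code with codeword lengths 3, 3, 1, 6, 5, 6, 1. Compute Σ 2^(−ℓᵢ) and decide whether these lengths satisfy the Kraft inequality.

1.3125; no

With common denominator 2^6 = 64: Σ 2^(−ℓᵢ) = 8/64 + 8/64 + 32/64 + 1/64 + 2/64 + 1/64 + 32/64 = 84/64 = 1.3125.
Kraft's inequality requires Σ ≤ 1; here Σ = 1.3125 > 1, so no such prefix code exists.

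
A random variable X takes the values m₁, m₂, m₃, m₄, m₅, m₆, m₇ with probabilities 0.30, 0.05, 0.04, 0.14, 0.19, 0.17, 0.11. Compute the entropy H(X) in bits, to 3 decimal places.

2.560 bits

H = −Σ pᵢ log₂ pᵢ.
−0.30·log₂(0.30) = 0.5211
−0.05·log₂(0.05) = 0.2161
−0.04·log₂(0.04) = 0.1858
−0.14·log₂(0.14) = 0.3971
−0.19·log₂(0.19) = 0.4552
−0.17·log₂(0.17) = 0.4346
−0.11·log₂(0.11) = 0.3503
Sum ≈ 2.5602 → 2.560 bits.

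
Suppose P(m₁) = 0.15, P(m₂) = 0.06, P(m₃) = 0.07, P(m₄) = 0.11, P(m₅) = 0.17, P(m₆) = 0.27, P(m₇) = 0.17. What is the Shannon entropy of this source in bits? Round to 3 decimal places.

H = −Σ pᵢ log₂ pᵢ.
−0.15·log₂(0.15) = 0.4105
−0.06·log₂(0.06) = 0.2435
−0.07·log₂(0.07) = 0.2686
−0.11·log₂(0.11) = 0.3503
−0.17·log₂(0.17) = 0.4346
−0.27·log₂(0.27) = 0.5100
−0.17·log₂(0.17) = 0.4346
Sum ≈ 2.6521 → 2.652 bits.

2.652 bits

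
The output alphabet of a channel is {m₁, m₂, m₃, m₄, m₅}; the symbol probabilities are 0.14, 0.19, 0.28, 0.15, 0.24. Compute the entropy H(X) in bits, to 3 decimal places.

H = −Σ pᵢ log₂ pᵢ.
−0.14·log₂(0.14) = 0.3971
−0.19·log₂(0.19) = 0.4552
−0.28·log₂(0.28) = 0.5142
−0.15·log₂(0.15) = 0.4105
−0.24·log₂(0.24) = 0.4941
Sum ≈ 2.2712 → 2.271 bits.

2.271 bits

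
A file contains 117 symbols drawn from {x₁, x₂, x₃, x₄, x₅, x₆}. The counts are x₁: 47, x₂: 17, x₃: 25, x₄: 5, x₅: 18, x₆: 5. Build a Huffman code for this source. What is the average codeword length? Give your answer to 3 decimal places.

2.282 bits/symbol

Probabilities are the counts divided by 117.
Repeatedly combine the two least-probable nodes; the expected code length is the sum of the merged weights.
merge 5/117 + 5/117 → 10/117
merge 10/117 + 17/117 → 3/13
merge 2/13 + 25/117 → 43/117
merge 3/13 + 43/117 → 70/117
merge 47/117 + 70/117 → 1
L = 10/117 + 3/13 + 43/117 + 70/117 + 1 = 89/39 ≈ 2.282 bits/symbol.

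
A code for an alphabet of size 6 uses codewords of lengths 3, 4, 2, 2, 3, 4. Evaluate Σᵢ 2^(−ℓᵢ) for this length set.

0.875

With common denominator 2^4 = 16: Σ 2^(−ℓᵢ) = 2/16 + 1/16 + 4/16 + 4/16 + 2/16 + 1/16 = 14/16 = 0.875.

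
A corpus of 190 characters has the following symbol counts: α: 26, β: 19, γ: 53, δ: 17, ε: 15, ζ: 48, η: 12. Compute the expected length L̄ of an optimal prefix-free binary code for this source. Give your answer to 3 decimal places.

Probabilities are the counts divided by 190.
Repeatedly combine the two least-probable nodes; the expected code length is the sum of the merged weights.
merge 6/95 + 3/38 → 27/190
merge 17/190 + 1/10 → 18/95
merge 13/95 + 27/190 → 53/190
merge 18/95 + 24/95 → 42/95
merge 53/190 + 53/190 → 53/95
merge 42/95 + 53/95 → 1
L = 27/190 + 18/95 + 53/190 + 42/95 + 53/95 + 1 = 248/95 ≈ 2.611 bits/symbol.

2.611 bits/symbol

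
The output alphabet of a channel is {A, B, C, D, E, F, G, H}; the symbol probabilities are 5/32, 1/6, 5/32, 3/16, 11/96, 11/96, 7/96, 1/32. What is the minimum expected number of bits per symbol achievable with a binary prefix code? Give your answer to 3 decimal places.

Repeatedly combine the two least-probable nodes; the expected code length is the sum of the merged weights.
merge 1/32 + 7/96 → 5/48
merge 5/48 + 11/96 → 7/32
merge 11/96 + 5/32 → 13/48
merge 5/32 + 1/6 → 31/96
merge 3/16 + 7/32 → 13/32
merge 13/48 + 31/96 → 19/32
merge 13/32 + 19/32 → 1
L = 5/48 + 7/32 + 13/48 + 31/96 + 13/32 + 19/32 + 1 = 35/12 ≈ 2.917 bits/symbol.

2.917 bits/symbol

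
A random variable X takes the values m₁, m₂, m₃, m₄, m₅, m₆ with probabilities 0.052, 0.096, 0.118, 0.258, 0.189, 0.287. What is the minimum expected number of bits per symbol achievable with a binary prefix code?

2.414 bits/symbol

Repeatedly combine the two least-probable nodes; the expected code length is the sum of the merged weights.
merge 13/250 + 12/125 → 37/250
merge 59/500 + 37/250 → 133/500
merge 189/1000 + 129/500 → 447/1000
merge 133/500 + 287/1000 → 553/1000
merge 447/1000 + 553/1000 → 1
L = 37/250 + 133/500 + 447/1000 + 553/1000 + 1 = 1207/500 = 2.414 bits/symbol.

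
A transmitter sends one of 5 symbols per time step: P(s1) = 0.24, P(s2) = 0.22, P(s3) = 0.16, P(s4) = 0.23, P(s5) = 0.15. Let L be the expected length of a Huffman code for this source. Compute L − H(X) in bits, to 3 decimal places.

0.014 bits

Entropy H = −Σ p log₂ p ≈ 2.2959 bits.
Huffman merges: 3/20+4/25→31/100; 11/50+23/100→9/20; 6/25+31/100→11/20; 9/20+11/20→1. L = 231/100 ≈ 2.3100.
L − H = 2.3100 − 2.2959 = 0.014 bits.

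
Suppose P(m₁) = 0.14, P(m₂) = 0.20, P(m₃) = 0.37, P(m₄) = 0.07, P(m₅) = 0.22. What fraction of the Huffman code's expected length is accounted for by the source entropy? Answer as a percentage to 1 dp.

Entropy H = −Σ p log₂ p ≈ 2.1414 bits.
Huffman merges: 7/100+7/50→21/100; 1/5+21/100→41/100; 11/50+37/100→59/100; 41/100+59/100→1. L = 221/100 ≈ 2.2100.
Efficiency = H/L = 2.1414/2.2100 = 96.9%.

96.9%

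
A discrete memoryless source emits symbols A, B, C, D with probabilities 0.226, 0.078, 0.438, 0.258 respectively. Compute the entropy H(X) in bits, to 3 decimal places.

H = −Σ pᵢ log₂ pᵢ.
−0.226·log₂(0.226) = 0.4849
−0.078·log₂(0.078) = 0.2871
−0.438·log₂(0.438) = 0.5217
−0.258·log₂(0.258) = 0.5043
Sum ≈ 1.7979 → 1.798 bits.

1.798 bits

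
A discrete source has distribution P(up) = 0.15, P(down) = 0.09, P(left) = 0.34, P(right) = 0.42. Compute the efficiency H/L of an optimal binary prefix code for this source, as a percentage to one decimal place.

97.7%

Entropy H = −Σ p log₂ p ≈ 1.7780 bits.
Huffman merges: 9/100+3/20→6/25; 6/25+17/50→29/50; 21/50+29/50→1. L = 91/50 ≈ 1.8200.
Efficiency = H/L = 1.7780/1.8200 = 97.7%.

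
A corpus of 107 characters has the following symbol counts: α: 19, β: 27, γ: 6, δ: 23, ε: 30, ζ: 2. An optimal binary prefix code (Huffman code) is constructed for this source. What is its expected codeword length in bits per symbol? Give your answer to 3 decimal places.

Probabilities are the counts divided by 107.
Repeatedly combine the two least-probable nodes; the expected code length is the sum of the merged weights.
merge 2/107 + 6/107 → 8/107
merge 8/107 + 19/107 → 27/107
merge 23/107 + 27/107 → 50/107
merge 27/107 + 30/107 → 57/107
merge 50/107 + 57/107 → 1
L = 8/107 + 27/107 + 50/107 + 57/107 + 1 = 249/107 ≈ 2.327 bits/symbol.

2.327 bits/symbol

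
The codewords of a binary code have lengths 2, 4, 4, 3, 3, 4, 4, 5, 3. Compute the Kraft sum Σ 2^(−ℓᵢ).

With common denominator 2^5 = 32: Σ 2^(−ℓᵢ) = 8/32 + 2/32 + 2/32 + 4/32 + 4/32 + 2/32 + 2/32 + 1/32 + 4/32 = 29/32 = 0.90625.

0.90625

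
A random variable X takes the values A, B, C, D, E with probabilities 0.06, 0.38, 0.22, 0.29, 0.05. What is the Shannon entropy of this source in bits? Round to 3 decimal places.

H = −Σ pᵢ log₂ pᵢ.
−0.06·log₂(0.06) = 0.2435
−0.38·log₂(0.38) = 0.5305
−0.22·log₂(0.22) = 0.4806
−0.29·log₂(0.29) = 0.5179
−0.05·log₂(0.05) = 0.2161
Sum ≈ 1.9886 → 1.989 bits.

1.989 bits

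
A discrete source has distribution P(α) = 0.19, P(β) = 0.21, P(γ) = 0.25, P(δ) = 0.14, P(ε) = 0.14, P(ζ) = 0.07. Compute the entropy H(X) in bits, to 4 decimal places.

2.4908 bits

H = −Σ pᵢ log₂ pᵢ.
−0.19·log₂(0.19) = 0.4552
−0.21·log₂(0.21) = 0.4728
−0.25·log₂(0.25) = 0.5000
−0.14·log₂(0.14) = 0.3971
−0.14·log₂(0.14) = 0.3971
−0.07·log₂(0.07) = 0.2686
Sum ≈ 2.4908 → 2.4908 bits.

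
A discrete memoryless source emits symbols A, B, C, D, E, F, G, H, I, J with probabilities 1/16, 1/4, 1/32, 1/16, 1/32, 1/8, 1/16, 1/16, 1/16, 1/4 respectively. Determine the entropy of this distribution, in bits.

2.9375 bits

Each probability is a power of 1/2, so log₂(1/p) is an integer.
H = Σ p·log₂(1/p) = 1/16·4 + 1/4·2 + 1/32·5 + 1/16·4 + 1/32·5 + 1/8·3 + 1/16·4 + 1/16·4 + 1/16·4 + 1/4·2 = 2.9375 bits.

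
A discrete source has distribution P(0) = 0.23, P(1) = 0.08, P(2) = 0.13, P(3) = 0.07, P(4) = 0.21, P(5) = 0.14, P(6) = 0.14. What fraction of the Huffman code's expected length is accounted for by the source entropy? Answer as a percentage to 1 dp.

99.5%

Entropy H = −Σ p log₂ p ≈ 2.6974 bits.
Huffman merges: 7/100+2/25→3/20; 13/100+7/50→27/100; 7/50+3/20→29/100; 21/100+23/100→11/25; 27/100+29/100→14/25; 11/25+14/25→1. L = 271/100 ≈ 2.7100.
Efficiency = H/L = 2.6974/2.7100 = 99.5%.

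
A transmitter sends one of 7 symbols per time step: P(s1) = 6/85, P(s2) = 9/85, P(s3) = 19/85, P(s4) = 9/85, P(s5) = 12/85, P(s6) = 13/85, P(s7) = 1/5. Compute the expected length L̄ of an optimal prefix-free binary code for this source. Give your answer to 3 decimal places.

Repeatedly combine the two least-probable nodes; the expected code length is the sum of the merged weights.
merge 6/85 + 9/85 → 3/17
merge 9/85 + 12/85 → 21/85
merge 13/85 + 3/17 → 28/85
merge 1/5 + 19/85 → 36/85
merge 21/85 + 28/85 → 49/85
merge 36/85 + 49/85 → 1
L = 3/17 + 21/85 + 28/85 + 36/85 + 49/85 + 1 = 234/85 ≈ 2.753 bits/symbol.

2.753 bits/symbol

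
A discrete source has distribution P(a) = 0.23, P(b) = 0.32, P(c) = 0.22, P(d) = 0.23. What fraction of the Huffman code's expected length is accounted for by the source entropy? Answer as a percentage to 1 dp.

99.1%

Entropy H = −Σ p log₂ p ≈ 1.9819 bits.
Huffman merges: 11/50+23/100→9/20; 23/100+8/25→11/20; 9/20+11/20→1. L = 2 ≈ 2.0000.
Efficiency = H/L = 1.9819/2.0000 = 99.1%.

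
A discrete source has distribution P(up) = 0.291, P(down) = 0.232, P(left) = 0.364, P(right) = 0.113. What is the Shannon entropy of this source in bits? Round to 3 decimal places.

1.893 bits

H = −Σ pᵢ log₂ pᵢ.
−0.291·log₂(0.291) = 0.5182
−0.232·log₂(0.232) = 0.4890
−0.364·log₂(0.364) = 0.5307
−0.113·log₂(0.113) = 0.3555
Sum ≈ 1.8934 → 1.893 bits.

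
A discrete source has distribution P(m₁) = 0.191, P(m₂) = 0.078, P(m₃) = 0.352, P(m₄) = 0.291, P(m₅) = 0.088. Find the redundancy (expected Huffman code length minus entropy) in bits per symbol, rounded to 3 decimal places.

Entropy H = −Σ p log₂ p ≈ 2.1003 bits.
Huffman merges: 39/500+11/125→83/500; 83/500+191/1000→357/1000; 291/1000+44/125→643/1000; 357/1000+643/1000→1. L = 1083/500 ≈ 2.1660.
L − H = 2.1660 − 2.1003 = 0.066 bits.

0.066 bits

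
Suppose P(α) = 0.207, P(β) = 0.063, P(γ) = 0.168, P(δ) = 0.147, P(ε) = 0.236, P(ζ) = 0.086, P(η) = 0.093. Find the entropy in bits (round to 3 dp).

H = −Σ pᵢ log₂ pᵢ.
−0.207·log₂(0.207) = 0.4704
−0.063·log₂(0.063) = 0.2513
−0.168·log₂(0.168) = 0.4323
−0.147·log₂(0.147) = 0.4066
−0.236·log₂(0.236) = 0.4916
−0.086·log₂(0.086) = 0.3044
−0.093·log₂(0.093) = 0.3187
Sum ≈ 2.6753 → 2.675 bits.

2.675 bits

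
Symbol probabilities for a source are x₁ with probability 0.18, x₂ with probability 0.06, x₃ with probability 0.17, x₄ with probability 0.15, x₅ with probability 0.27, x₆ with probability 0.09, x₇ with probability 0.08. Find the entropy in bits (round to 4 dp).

2.6482 bits

H = −Σ pᵢ log₂ pᵢ.
−0.18·log₂(0.18) = 0.4453
−0.06·log₂(0.06) = 0.2435
−0.17·log₂(0.17) = 0.4346
−0.15·log₂(0.15) = 0.4105
−0.27·log₂(0.27) = 0.5100
−0.09·log₂(0.09) = 0.3127
−0.08·log₂(0.08) = 0.2915
Sum ≈ 2.6482 → 2.6482 bits.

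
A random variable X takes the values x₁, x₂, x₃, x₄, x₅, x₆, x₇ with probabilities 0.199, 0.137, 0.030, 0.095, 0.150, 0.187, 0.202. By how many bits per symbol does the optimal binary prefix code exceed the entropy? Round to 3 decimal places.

Entropy H = −Σ p log₂ p ≈ 2.6598 bits.
Huffman merges: 3/100+19/200→1/8; 1/8+137/1000→131/500; 3/20+187/1000→337/1000; 199/1000+101/500→401/1000; 131/500+337/1000→599/1000; 401/1000+599/1000→1. L = 681/250 ≈ 2.7240.
L − H = 2.7240 − 2.6598 = 0.064 bits.

0.064 bits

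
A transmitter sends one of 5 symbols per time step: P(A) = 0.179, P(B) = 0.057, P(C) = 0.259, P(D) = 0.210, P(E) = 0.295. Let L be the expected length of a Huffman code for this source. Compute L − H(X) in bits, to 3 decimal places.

0.059 bits

Entropy H = −Σ p log₂ p ≈ 2.1770 bits.
Huffman merges: 57/1000+179/1000→59/250; 21/100+59/250→223/500; 259/1000+59/200→277/500; 223/500+277/500→1. L = 559/250 ≈ 2.2360.
L − H = 2.2360 − 2.1770 = 0.059 bits.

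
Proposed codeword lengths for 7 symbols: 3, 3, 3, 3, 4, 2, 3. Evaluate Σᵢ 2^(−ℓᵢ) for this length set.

With common denominator 2^4 = 16: Σ 2^(−ℓᵢ) = 2/16 + 2/16 + 2/16 + 2/16 + 1/16 + 4/16 + 2/16 = 15/16 = 0.9375.

0.9375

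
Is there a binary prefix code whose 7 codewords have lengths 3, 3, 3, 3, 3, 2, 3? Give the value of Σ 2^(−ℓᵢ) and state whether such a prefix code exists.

With common denominator 2^3 = 8: Σ 2^(−ℓᵢ) = 1/8 + 1/8 + 1/8 + 1/8 + 1/8 + 2/8 + 1/8 = 8/8 = 1.
Kraft's inequality requires Σ ≤ 1; here Σ = 1 ≤ 1, so such a prefix code exists.

1; yes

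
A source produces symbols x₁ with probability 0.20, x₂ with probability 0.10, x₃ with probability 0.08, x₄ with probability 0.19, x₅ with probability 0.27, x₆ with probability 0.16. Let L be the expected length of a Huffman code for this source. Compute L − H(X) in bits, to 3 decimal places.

0.044 bits

Entropy H = −Σ p log₂ p ≈ 2.4764 bits.
Huffman merges: 2/25+1/10→9/50; 4/25+9/50→17/50; 19/100+1/5→39/100; 27/100+17/50→61/100; 39/100+61/100→1. L = 63/25 ≈ 2.5200.
L − H = 2.5200 − 2.4764 = 0.044 bits.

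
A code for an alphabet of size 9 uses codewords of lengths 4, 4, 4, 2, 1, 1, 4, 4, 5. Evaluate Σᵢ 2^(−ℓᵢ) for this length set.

1.59375

With common denominator 2^5 = 32: Σ 2^(−ℓᵢ) = 2/32 + 2/32 + 2/32 + 8/32 + 16/32 + 16/32 + 2/32 + 2/32 + 1/32 = 51/32 = 1.59375.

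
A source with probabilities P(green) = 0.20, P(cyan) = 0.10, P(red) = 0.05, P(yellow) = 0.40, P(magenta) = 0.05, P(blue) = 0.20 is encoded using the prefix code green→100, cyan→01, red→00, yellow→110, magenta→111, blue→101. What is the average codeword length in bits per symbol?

2.85 bits/symbol

L̄ = Σ pᵢ·ℓᵢ = 0.20·3 + 0.10·2 + 0.05·2 + 0.40·3 + 0.05·3 + 0.20·3 = 2.85 bits/symbol.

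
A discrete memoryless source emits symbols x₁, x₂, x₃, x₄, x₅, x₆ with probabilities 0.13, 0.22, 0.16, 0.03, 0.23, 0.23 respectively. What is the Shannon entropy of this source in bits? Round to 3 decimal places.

H = −Σ pᵢ log₂ pᵢ.
−0.13·log₂(0.13) = 0.3826
−0.22·log₂(0.22) = 0.4806
−0.16·log₂(0.16) = 0.4230
−0.03·log₂(0.03) = 0.1518
−0.23·log₂(0.23) = 0.4877
−0.23·log₂(0.23) = 0.4877
Sum ≈ 2.4133 → 2.413 bits.

2.413 bits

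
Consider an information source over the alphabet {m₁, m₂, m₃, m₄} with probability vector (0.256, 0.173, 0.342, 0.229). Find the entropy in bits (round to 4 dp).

H = −Σ pᵢ log₂ pᵢ.
−0.256·log₂(0.256) = 0.5032
−0.173·log₂(0.173) = 0.4379
−0.342·log₂(0.342) = 0.5294
−0.229·log₂(0.229) = 0.4870
Sum ≈ 1.9575 → 1.9575 bits.

1.9575 bits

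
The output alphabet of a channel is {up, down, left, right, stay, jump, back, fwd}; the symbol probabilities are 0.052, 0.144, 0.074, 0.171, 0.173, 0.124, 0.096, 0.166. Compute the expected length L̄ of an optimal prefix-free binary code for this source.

2.953 bits/symbol

Repeatedly combine the two least-probable nodes; the expected code length is the sum of the merged weights.
merge 13/250 + 37/500 → 63/500
merge 12/125 + 31/250 → 11/50
merge 63/500 + 18/125 → 27/100
merge 83/500 + 171/1000 → 337/1000
merge 173/1000 + 11/50 → 393/1000
merge 27/100 + 337/1000 → 607/1000
merge 393/1000 + 607/1000 → 1
L = 63/500 + 11/50 + 27/100 + 337/1000 + 393/1000 + 607/1000 + 1 = 2953/1000 = 2.953 bits/symbol.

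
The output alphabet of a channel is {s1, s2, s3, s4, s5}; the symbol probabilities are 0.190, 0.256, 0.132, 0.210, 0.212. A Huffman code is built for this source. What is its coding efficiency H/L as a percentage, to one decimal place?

98.7%

Entropy H = −Σ p log₂ p ≈ 2.2913 bits.
Huffman merges: 33/250+19/100→161/500; 21/100+53/250→211/500; 32/125+161/500→289/500; 211/500+289/500→1. L = 1161/500 ≈ 2.3220.
Efficiency = H/L = 2.2913/2.3220 = 98.7%.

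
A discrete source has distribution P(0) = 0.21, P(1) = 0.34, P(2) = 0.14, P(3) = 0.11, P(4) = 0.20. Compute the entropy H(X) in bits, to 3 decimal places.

H = −Σ pᵢ log₂ pᵢ.
−0.21·log₂(0.21) = 0.4728
−0.34·log₂(0.34) = 0.5292
−0.14·log₂(0.14) = 0.3971
−0.11·log₂(0.11) = 0.3503
−0.20·log₂(0.20) = 0.4644
Sum ≈ 2.2138 → 2.214 bits.

2.214 bits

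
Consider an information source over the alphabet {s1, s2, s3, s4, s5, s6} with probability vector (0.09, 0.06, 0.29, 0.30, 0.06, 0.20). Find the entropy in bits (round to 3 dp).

H = −Σ pᵢ log₂ pᵢ.
−0.09·log₂(0.09) = 0.3127
−0.06·log₂(0.06) = 0.2435
−0.29·log₂(0.29) = 0.5179
−0.30·log₂(0.30) = 0.5211
−0.06·log₂(0.06) = 0.2435
−0.20·log₂(0.20) = 0.4644
Sum ≈ 2.3031 → 2.303 bits.

2.303 bits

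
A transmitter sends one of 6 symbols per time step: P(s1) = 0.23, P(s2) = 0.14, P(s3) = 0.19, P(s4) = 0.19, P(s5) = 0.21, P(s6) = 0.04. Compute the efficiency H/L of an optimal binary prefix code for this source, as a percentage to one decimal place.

Entropy H = −Σ p log₂ p ≈ 2.4538 bits.
Huffman merges: 1/25+7/50→9/50; 9/50+19/100→37/100; 19/100+21/100→2/5; 23/100+37/100→3/5; 2/5+3/5→1. L = 51/20 ≈ 2.5500.
Efficiency = H/L = 2.4538/2.5500 = 96.2%.

96.2%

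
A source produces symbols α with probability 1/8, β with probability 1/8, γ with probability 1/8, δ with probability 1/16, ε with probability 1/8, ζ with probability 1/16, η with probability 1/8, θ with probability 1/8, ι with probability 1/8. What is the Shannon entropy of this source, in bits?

3.125 bits

Each probability is a power of 1/2, so log₂(1/p) is an integer.
H = Σ p·log₂(1/p) = 1/8·3 + 1/8·3 + 1/8·3 + 1/16·4 + 1/8·3 + 1/16·4 + 1/8·3 + 1/8·3 + 1/8·3 = 3.125 bits.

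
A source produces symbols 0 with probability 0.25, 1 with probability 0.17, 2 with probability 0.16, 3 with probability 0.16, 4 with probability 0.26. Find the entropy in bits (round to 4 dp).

H = −Σ pᵢ log₂ pᵢ.
−0.25·log₂(0.25) = 0.5000
−0.17·log₂(0.17) = 0.4346
−0.16·log₂(0.16) = 0.4230
−0.16·log₂(0.16) = 0.4230
−0.26·log₂(0.26) = 0.5053
Sum ≈ 2.2859 → 2.2859 bits.

2.2859 bits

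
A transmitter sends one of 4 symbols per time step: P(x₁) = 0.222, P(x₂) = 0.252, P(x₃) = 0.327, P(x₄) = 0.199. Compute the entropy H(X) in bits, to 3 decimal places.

H = −Σ pᵢ log₂ pᵢ.
−0.222·log₂(0.222) = 0.4820
−0.252·log₂(0.252) = 0.5011
−0.327·log₂(0.327) = 0.5273
−0.199·log₂(0.199) = 0.4635
Sum ≈ 1.9740 → 1.974 bits.

1.974 bits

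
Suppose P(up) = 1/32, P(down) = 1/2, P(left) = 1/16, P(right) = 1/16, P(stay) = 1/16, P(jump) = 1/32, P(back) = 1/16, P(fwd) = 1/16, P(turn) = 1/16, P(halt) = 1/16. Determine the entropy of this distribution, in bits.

2.5625 bits

Each probability is a power of 1/2, so log₂(1/p) is an integer.
H = Σ p·log₂(1/p) = 1/32·5 + 1/2·1 + 1/16·4 + 1/16·4 + 1/16·4 + 1/32·5 + 1/16·4 + 1/16·4 + 1/16·4 + 1/16·4 = 2.5625 bits.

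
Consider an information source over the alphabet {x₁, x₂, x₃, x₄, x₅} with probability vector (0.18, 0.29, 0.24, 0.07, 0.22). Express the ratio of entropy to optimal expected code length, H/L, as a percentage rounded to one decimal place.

98.1%

Entropy H = −Σ p log₂ p ≈ 2.2065 bits.
Huffman merges: 7/100+9/50→1/4; 11/50+6/25→23/50; 1/4+29/100→27/50; 23/50+27/50→1. L = 9/4 ≈ 2.2500.
Efficiency = H/L = 2.2065/2.2500 = 98.1%.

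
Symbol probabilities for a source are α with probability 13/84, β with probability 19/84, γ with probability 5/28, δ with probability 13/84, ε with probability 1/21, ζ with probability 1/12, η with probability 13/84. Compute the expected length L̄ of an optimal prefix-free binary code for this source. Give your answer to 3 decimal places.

2.726 bits/symbol

Repeatedly combine the two least-probable nodes; the expected code length is the sum of the merged weights.
merge 1/21 + 1/12 → 11/84
merge 11/84 + 13/84 → 2/7
merge 13/84 + 13/84 → 13/42
merge 5/28 + 19/84 → 17/42
merge 2/7 + 13/42 → 25/42
merge 17/42 + 25/42 → 1
L = 11/84 + 2/7 + 13/42 + 17/42 + 25/42 + 1 = 229/84 ≈ 2.726 bits/symbol.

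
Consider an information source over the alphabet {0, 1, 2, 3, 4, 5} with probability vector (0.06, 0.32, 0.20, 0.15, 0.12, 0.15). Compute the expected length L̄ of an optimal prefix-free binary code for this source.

Repeatedly combine the two least-probable nodes; the expected code length is the sum of the merged weights.
merge 3/50 + 3/25 → 9/50
merge 3/20 + 3/20 → 3/10
merge 9/50 + 1/5 → 19/50
merge 3/10 + 8/25 → 31/50
merge 19/50 + 31/50 → 1
L = 9/50 + 3/10 + 19/50 + 31/50 + 1 = 62/25 = 2.48 bits/symbol.

2.48 bits/symbol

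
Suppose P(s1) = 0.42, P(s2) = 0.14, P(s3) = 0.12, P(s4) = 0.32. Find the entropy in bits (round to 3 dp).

1.816 bits

H = −Σ pᵢ log₂ pᵢ.
−0.42·log₂(0.42) = 0.5256
−0.14·log₂(0.14) = 0.3971
−0.12·log₂(0.12) = 0.3671
−0.32·log₂(0.32) = 0.5260
Sum ≈ 1.8159 → 1.816 bits.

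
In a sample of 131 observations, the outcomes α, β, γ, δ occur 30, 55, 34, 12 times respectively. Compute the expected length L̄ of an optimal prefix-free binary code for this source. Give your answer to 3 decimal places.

1.901 bits/symbol

Probabilities are the counts divided by 131.
Repeatedly combine the two least-probable nodes; the expected code length is the sum of the merged weights.
merge 12/131 + 30/131 → 42/131
merge 34/131 + 42/131 → 76/131
merge 55/131 + 76/131 → 1
L = 42/131 + 76/131 + 1 = 249/131 ≈ 1.901 bits/symbol.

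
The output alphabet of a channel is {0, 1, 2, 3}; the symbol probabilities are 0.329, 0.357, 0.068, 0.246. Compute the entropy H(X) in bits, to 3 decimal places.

1.820 bits

H = −Σ pᵢ log₂ pᵢ.
−0.329·log₂(0.329) = 0.5277
−0.357·log₂(0.357) = 0.5305
−0.068·log₂(0.068) = 0.2637
−0.246·log₂(0.246) = 0.4977
Sum ≈ 1.8196 → 1.820 bits.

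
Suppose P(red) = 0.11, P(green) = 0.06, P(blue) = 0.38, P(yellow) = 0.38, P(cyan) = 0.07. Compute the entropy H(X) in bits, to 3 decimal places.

H = −Σ pᵢ log₂ pᵢ.
−0.11·log₂(0.11) = 0.3503
−0.06·log₂(0.06) = 0.2435
−0.38·log₂(0.38) = 0.5305
−0.38·log₂(0.38) = 0.5305
−0.07·log₂(0.07) = 0.2686
Sum ≈ 1.9233 → 1.923 bits.

1.923 bits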